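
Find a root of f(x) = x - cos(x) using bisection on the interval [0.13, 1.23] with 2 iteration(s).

f(x) = x - cos(x)
Initial interval: [0.13, 1.23]

Iteration 1:
  c_1 = (0.130000 + 1.230000)/2 = 0.680000
  f(c_1) = f(0.680000) = -0.097573
  f(a) × f(c) ≥ 0, new interval: [0.680000, 1.230000]
Iteration 2:
  c_2 = (0.680000 + 1.230000)/2 = 0.955000
  f(c_2) = f(0.955000) = 0.377391
  f(a) × f(c) < 0, new interval: [0.680000, 0.955000]

After 2 iteration(s), the approximation is c_2 = 0.955000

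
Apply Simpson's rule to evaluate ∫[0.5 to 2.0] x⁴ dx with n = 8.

f(x) = x⁴
a = 0.5, b = 2.0, n = 8
h = (b - a)/n = 0.187500

Simpson's rule: (h/3)[f(x₀) + 4f(x₁) + 2f(x₂) + ... + f(xₙ)]

x_0 = 0.5000, f(x_0) = 0.062500, coefficient = 1
x_1 = 0.6875, f(x_1) = 0.223404, coefficient = 4
x_2 = 0.8750, f(x_2) = 0.586182, coefficient = 2
x_3 = 1.0625, f(x_3) = 1.274429, coefficient = 4
x_4 = 1.2500, f(x_4) = 2.441406, coefficient = 2
x_5 = 1.4375, f(x_5) = 4.270035, coefficient = 4
x_6 = 1.6250, f(x_6) = 6.972900, coefficient = 2
x_7 = 1.8125, f(x_7) = 10.792252, coefficient = 4
x_8 = 2.0000, f(x_8) = 16.000000, coefficient = 1

I ≈ (0.187500/3) × 102.303955 = 6.393997
Exact value: 6.393750
Error: 0.000247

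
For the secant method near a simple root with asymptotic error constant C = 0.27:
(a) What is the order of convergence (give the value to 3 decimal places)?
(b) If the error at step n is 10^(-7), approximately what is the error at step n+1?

(a) Secant method has superlinear convergence with order φ = (1+√5)/2 ≈ 1.618.
    This means |e_{n+1}| ≈ C|e_n|^1.618.

(b) With |e_n| = 10^(-7) and C = 0.27:
    |e_{n+1}| ≈ 0.27 × (10^(-7))^1.618 = 0.27 × 10^(-11.33)

(a) ≈ 1.618 (golden ratio); (b) |e_{n+1}| ≈ 1.274e-12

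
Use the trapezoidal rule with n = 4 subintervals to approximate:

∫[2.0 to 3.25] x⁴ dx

f(x) = x⁴
a = 2.0, b = 3.25, n = 4
h = (b - a)/n = 0.312500

Trapezoidal rule: (h/2)[f(x₀) + 2f(x₁) + 2f(x₂) + ... + f(xₙ)]

x_0 = 2.0000, f(x_0) = 16.000000, coefficient = 1
x_1 = 2.3125, f(x_1) = 28.597427, coefficient = 2
x_2 = 2.6250, f(x_2) = 47.480713, coefficient = 2
x_3 = 2.9375, f(x_3) = 74.458023, coefficient = 2
x_4 = 3.2500, f(x_4) = 111.566406, coefficient = 1

I ≈ (0.312500/2) × 428.638733 = 66.974802
Exact value: 66.118164
Error: 0.856638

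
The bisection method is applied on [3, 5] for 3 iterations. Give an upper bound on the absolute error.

Bisection error bound: |error| ≤ (b-a)/2^n
|error| ≤ (5 - 3)/2^3 = 2/2^3
|error| ≤ 0.2500000000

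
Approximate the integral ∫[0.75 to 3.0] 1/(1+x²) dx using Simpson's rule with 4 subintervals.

f(x) = 1/(1+x²)
a = 0.75, b = 3.0, n = 4
h = (b - a)/n = 0.562500

Simpson's rule: (h/3)[f(x₀) + 4f(x₁) + 2f(x₂) + ... + f(xₙ)]

x_0 = 0.7500, f(x_0) = 0.640000, coefficient = 1
x_1 = 1.3125, f(x_1) = 0.367288, coefficient = 4
x_2 = 1.8750, f(x_2) = 0.221453, coefficient = 2
x_3 = 2.4375, f(x_3) = 0.144063, coefficient = 4
x_4 = 3.0000, f(x_4) = 0.100000, coefficient = 1

I ≈ (0.562500/3) × 3.228312 = 0.605309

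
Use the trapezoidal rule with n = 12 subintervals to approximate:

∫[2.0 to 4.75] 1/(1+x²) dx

f(x) = 1/(1+x²)
a = 2.0, b = 4.75, n = 12
h = (b - a)/n = 0.229167

Trapezoidal rule: (h/2)[f(x₀) + 2f(x₁) + 2f(x₂) + ... + f(xₙ)]

x_0 = 2.0000, f(x_0) = 0.200000, coefficient = 1
x_1 = 2.2292, f(x_1) = 0.167527, coefficient = 2
x_2 = 2.4583, f(x_2) = 0.141977, coefficient = 2
x_3 = 2.6875, f(x_3) = 0.121615, coefficient = 2
x_4 = 2.9167, f(x_4) = 0.105186, coefficient = 2
x_5 = 3.1458, f(x_5) = 0.091775, coefficient = 2
x_6 = 3.3750, f(x_6) = 0.080706, coefficient = 2
x_7 = 3.6042, f(x_7) = 0.071480, coefficient = 2
x_8 = 3.8333, f(x_8) = 0.063717, coefficient = 2
x_9 = 4.0625, f(x_9) = 0.057130, coefficient = 2
x_10 = 4.2917, f(x_10) = 0.051498, coefficient = 2
x_11 = 4.5208, f(x_11) = 0.046646, coefficient = 2
x_12 = 4.7500, f(x_12) = 0.042440, coefficient = 1

I ≈ (0.229167/2) × 2.240953 = 0.256776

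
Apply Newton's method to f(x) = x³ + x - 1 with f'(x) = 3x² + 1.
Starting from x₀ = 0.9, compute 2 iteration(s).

f(x) = x³ + x - 1
f'(x) = 3x² + 1
x₀ = 0.9

Newton-Raphson formula: x_{n+1} = x_n - f(x_n)/f'(x_n)

Iteration 1:
  f(0.900000) = 0.629000
  f'(0.900000) = 3.430000
  x_1 = 0.900000 - 0.629000/3.430000 = 0.716618
Iteration 2:
  f(0.716618) = 0.084631
  f'(0.716618) = 2.540624
  x_2 = 0.716618 - 0.084631/2.540624 = 0.683307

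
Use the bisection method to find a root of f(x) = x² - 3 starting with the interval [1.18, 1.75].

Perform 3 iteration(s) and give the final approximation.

f(x) = x² - 3
Initial interval: [1.18, 1.75]

Iteration 1:
  c_1 = (1.180000 + 1.750000)/2 = 1.465000
  f(c_1) = f(1.465000) = -0.853775
  f(a) × f(c) ≥ 0, new interval: [1.465000, 1.750000]
Iteration 2:
  c_2 = (1.465000 + 1.750000)/2 = 1.607500
  f(c_2) = f(1.607500) = -0.415944
  f(a) × f(c) ≥ 0, new interval: [1.607500, 1.750000]
Iteration 3:
  c_3 = (1.607500 + 1.750000)/2 = 1.678750
  f(c_3) = f(1.678750) = -0.181798
  f(a) × f(c) ≥ 0, new interval: [1.678750, 1.750000]

After 3 iteration(s), the approximation is c_3 = 1.678750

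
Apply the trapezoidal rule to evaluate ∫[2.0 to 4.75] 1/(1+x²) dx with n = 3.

f(x) = 1/(1+x²)
a = 2.0, b = 4.75, n = 3
h = (b - a)/n = 0.916667

Trapezoidal rule: (h/2)[f(x₀) + 2f(x₁) + 2f(x₂) + ... + f(xₙ)]

x_0 = 2.0000, f(x_0) = 0.200000, coefficient = 1
x_1 = 2.9167, f(x_1) = 0.105186, coefficient = 2
x_2 = 3.8333, f(x_2) = 0.063717, coefficient = 2
x_3 = 4.7500, f(x_3) = 0.042440, coefficient = 1

I ≈ (0.916667/2) × 0.580246 = 0.265946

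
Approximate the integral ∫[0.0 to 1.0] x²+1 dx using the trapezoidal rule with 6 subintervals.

f(x) = x²+1
a = 0.0, b = 1.0, n = 6
h = (b - a)/n = 0.166667

Trapezoidal rule: (h/2)[f(x₀) + 2f(x₁) + 2f(x₂) + ... + f(xₙ)]

x_0 = 0.0000, f(x_0) = 1.000000, coefficient = 1
x_1 = 0.1667, f(x_1) = 1.027778, coefficient = 2
x_2 = 0.3333, f(x_2) = 1.111111, coefficient = 2
x_3 = 0.5000, f(x_3) = 1.250000, coefficient = 2
x_4 = 0.6667, f(x_4) = 1.444444, coefficient = 2
x_5 = 0.8333, f(x_5) = 1.694444, coefficient = 2
x_6 = 1.0000, f(x_6) = 2.000000, coefficient = 1

I ≈ (0.166667/2) × 16.055556 = 1.337963
Exact value: 1.333333
Error: 0.004630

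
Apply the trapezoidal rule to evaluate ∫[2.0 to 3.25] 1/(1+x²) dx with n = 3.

f(x) = 1/(1+x²)
a = 2.0, b = 3.25, n = 3
h = (b - a)/n = 0.416667

Trapezoidal rule: (h/2)[f(x₀) + 2f(x₁) + 2f(x₂) + ... + f(xₙ)]

x_0 = 2.0000, f(x_0) = 0.200000, coefficient = 1
x_1 = 2.4167, f(x_1) = 0.146193, coefficient = 2
x_2 = 2.8333, f(x_2) = 0.110769, coefficient = 2
x_3 = 3.2500, f(x_3) = 0.086486, coefficient = 1

I ≈ (0.416667/2) × 0.800411 = 0.166752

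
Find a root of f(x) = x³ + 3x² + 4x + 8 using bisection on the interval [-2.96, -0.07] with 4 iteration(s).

f(x) = x³ + 3x² + 4x + 8
Initial interval: [-2.96, -0.07]

Iteration 1:
  c_1 = (-2.960000 + (-0.070000))/2 = -1.515000
  f(c_1) = f(-1.515000) = 5.348409
  f(a) × f(c) < 0, new interval: [-2.960000, -1.515000]
Iteration 2:
  c_2 = (-2.960000 + (-1.515000))/2 = -2.237500
  f(c_2) = f(-2.237500) = 2.867385
  f(a) × f(c) < 0, new interval: [-2.960000, -2.237500]
Iteration 3:
  c_3 = (-2.960000 + (-2.237500))/2 = -2.598750
  f(c_3) = f(-2.598750) = 0.314843
  f(a) × f(c) < 0, new interval: [-2.960000, -2.598750]
Iteration 4:
  c_4 = (-2.960000 + (-2.598750))/2 = -2.779375
  f(c_4) = f(-2.779375) = -1.413188
  f(a) × f(c) ≥ 0, new interval: [-2.779375, -2.598750]

After 4 iteration(s), the approximation is c_4 = -2.779375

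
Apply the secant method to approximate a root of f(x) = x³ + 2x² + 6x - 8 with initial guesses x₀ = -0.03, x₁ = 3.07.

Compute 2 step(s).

f(x) = x³ + 2x² + 6x - 8
x₀ = -0.03, x₁ = 3.07

Secant formula: x_{n+1} = x_n - f(x_n)(x_n - x_{n-1})/(f(x_n) - f(x_{n-1}))

Iteration 1:
  f(-0.030000) = -8.178227
  f(3.070000) = 58.204243
  x_2 = 3.070000 - 58.204243×(3.070000 - (-0.030000))/(58.204243 - (-8.178227))
       = 0.351916
Iteration 2:
  f(3.070000) = 58.204243
  f(0.351916) = -5.597234
  x_3 = 0.351916 - (-5.597234)×(0.351916 - 3.070000)/(-5.597234 - 58.204243)
       = 0.590370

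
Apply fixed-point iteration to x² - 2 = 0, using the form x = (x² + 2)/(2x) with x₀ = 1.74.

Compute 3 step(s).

Equation: x² - 2 = 0
Fixed-point form: x = (x² + 2)/(2x)
x₀ = 1.74

x_1 = g(1.740000) = 1.444713
x_2 = g(1.444713) = 1.414535
x_3 = g(1.414535) = 1.414214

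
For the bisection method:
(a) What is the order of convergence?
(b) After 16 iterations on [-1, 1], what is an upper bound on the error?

(a) Bisection has linear (order 1) convergence; the error is halved each step.

(b) Error bound = (b-a)/2^n = (1 - (-1))/2^{16}
    = 2/2^{16}

(a) 1 (linear); (b) error ≤ 3.05e-05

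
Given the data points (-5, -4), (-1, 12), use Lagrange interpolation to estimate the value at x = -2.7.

Lagrange interpolation formula:
P(x) = Σ yᵢ × Lᵢ(x)
where Lᵢ(x) = Π_{j≠i} (x - xⱼ)/(xᵢ - xⱼ)

L_0(-2.7) = (-2.7 - (-1))/(-5 - (-1)) = 0.425000
L_1(-2.7) = (-2.7 - (-5))/(-1 - (-5)) = 0.575000

P(-2.7) = (-4)×L_0(-2.7) + 12×L_1(-2.7)
P(-2.7) = 5.200000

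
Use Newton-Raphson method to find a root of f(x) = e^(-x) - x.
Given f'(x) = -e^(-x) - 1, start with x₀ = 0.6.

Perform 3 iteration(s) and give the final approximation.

f(x) = e^(-x) - x
f'(x) = -e^(-x) - 1
x₀ = 0.6

Newton-Raphson formula: x_{n+1} = x_n - f(x_n)/f'(x_n)

Iteration 1:
  f(0.600000) = -0.051188
  f'(0.600000) = -1.548812
  x_1 = 0.600000 - (-0.051188)/(-1.548812) = 0.566950
Iteration 2:
  f(0.566950) = 0.000303
  f'(0.566950) = -1.567253
  x_2 = 0.566950 - 0.000303/(-1.567253) = 0.567143
Iteration 3:
  f(0.567143) = 0.000000
  f'(0.567143) = -1.567143
  x_3 = 0.567143 - 0.000000/(-1.567143) = 0.567143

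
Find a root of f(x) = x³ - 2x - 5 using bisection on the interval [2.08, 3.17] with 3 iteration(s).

f(x) = x³ - 2x - 5
Initial interval: [2.08, 3.17]

Iteration 1:
  c_1 = (2.080000 + 3.170000)/2 = 2.625000
  f(c_1) = f(2.625000) = 7.837891
  f(a) × f(c) < 0, new interval: [2.080000, 2.625000]
Iteration 2:
  c_2 = (2.080000 + 2.625000)/2 = 2.352500
  f(c_2) = f(2.352500) = 3.314338
  f(a) × f(c) < 0, new interval: [2.080000, 2.352500]
Iteration 3:
  c_3 = (2.080000 + 2.352500)/2 = 2.216250
  f(c_3) = f(2.216250) = 1.453197
  f(a) × f(c) < 0, new interval: [2.080000, 2.216250]

After 3 iteration(s), the approximation is c_3 = 2.216250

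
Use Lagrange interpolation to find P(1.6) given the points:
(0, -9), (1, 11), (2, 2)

Lagrange interpolation formula:
P(x) = Σ yᵢ × Lᵢ(x)
where Lᵢ(x) = Π_{j≠i} (x - xⱼ)/(xᵢ - xⱼ)

L_0(1.6) = (1.6 - 1)/(0 - 1) × (1.6 - 2)/(0 - 2) = -0.120000
L_1(1.6) = (1.6 - 0)/(1 - 0) × (1.6 - 2)/(1 - 2) = 0.640000
L_2(1.6) = (1.6 - 0)/(2 - 0) × (1.6 - 1)/(2 - 1) = 0.480000

P(1.6) = (-9)×L_0(1.6) + 11×L_1(1.6) + 2×L_2(1.6)
P(1.6) = 9.080000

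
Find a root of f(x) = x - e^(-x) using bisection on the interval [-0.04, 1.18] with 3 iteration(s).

f(x) = x - e^(-x)
Initial interval: [-0.04, 1.18]

Iteration 1:
  c_1 = (-0.040000 + 1.180000)/2 = 0.570000
  f(c_1) = f(0.570000) = 0.004475
  f(a) × f(c) < 0, new interval: [-0.040000, 0.570000]
Iteration 2:
  c_2 = (-0.040000 + 0.570000)/2 = 0.265000
  f(c_2) = f(0.265000) = -0.502206
  f(a) × f(c) ≥ 0, new interval: [0.265000, 0.570000]
Iteration 3:
  c_3 = (0.265000 + 0.570000)/2 = 0.417500
  f(c_3) = f(0.417500) = -0.241191
  f(a) × f(c) ≥ 0, new interval: [0.417500, 0.570000]

After 3 iteration(s), the approximation is c_3 = 0.417500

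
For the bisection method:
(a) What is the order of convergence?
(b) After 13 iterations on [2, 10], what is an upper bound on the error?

(a) Bisection has linear (order 1) convergence; the error is halved each step.

(b) Error bound = (b-a)/2^n = (10 - 2)/2^{13}
    = 8/2^{13}

(a) 1 (linear); (b) error ≤ 9.77e-04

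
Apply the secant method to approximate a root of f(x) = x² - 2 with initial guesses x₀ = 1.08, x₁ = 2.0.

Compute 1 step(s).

f(x) = x² - 2
x₀ = 1.08, x₁ = 2.0

Secant formula: x_{n+1} = x_n - f(x_n)(x_n - x_{n-1})/(f(x_n) - f(x_{n-1}))

Iteration 1:
  f(1.080000) = -0.833600
  f(2.000000) = 2.000000
  x_2 = 2.000000 - 2.000000×(2.000000 - 1.080000)/(2.000000 - (-0.833600))
       = 1.350649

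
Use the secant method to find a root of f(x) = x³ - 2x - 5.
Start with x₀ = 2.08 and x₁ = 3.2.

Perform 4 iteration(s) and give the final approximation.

f(x) = x³ - 2x - 5
x₀ = 2.08, x₁ = 3.2

Secant formula: x_{n+1} = x_n - f(x_n)(x_n - x_{n-1})/(f(x_n) - f(x_{n-1}))

Iteration 1:
  f(2.080000) = -0.161088
  f(3.200000) = 21.368000
  x_2 = 3.200000 - 21.368000×(3.200000 - 2.080000)/(21.368000 - (-0.161088))
       = 2.088380
Iteration 2:
  f(3.200000) = 21.368000
  f(2.088380) = -0.068641
  x_3 = 2.088380 - (-0.068641)×(2.088380 - 3.200000)/(-0.068641 - 21.368000)
       = 2.091940
Iteration 3:
  f(2.088380) = -0.068641
  f(2.091940) = -0.029109
  x_4 = 2.091940 - (-0.029109)×(2.091940 - 2.088380)/(-0.029109 - (-0.068641))
       = 2.094561
Iteration 4:
  f(2.091940) = -0.029109
  f(2.094561) = 0.000102
  x_5 = 2.094561 - 0.000102×(2.094561 - 2.091940)/(0.000102 - (-0.029109))
       = 2.094551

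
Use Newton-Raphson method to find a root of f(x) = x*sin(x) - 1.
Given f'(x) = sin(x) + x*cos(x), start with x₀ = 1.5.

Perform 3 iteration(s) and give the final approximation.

f(x) = x*sin(x) - 1
f'(x) = sin(x) + x*cos(x)
x₀ = 1.5

Newton-Raphson formula: x_{n+1} = x_n - f(x_n)/f'(x_n)

Iteration 1:
  f(1.500000) = 0.496242
  f'(1.500000) = 1.103601
  x_1 = 1.500000 - 0.496242/1.103601 = 1.050342
Iteration 2:
  f(1.050342) = -0.088730
  f'(1.050342) = 1.389902
  x_2 = 1.050342 - (-0.088730)/1.389902 = 1.114181
Iteration 3:
  f(1.114181) = 0.000033
  f'(1.114181) = 1.388807
  x_3 = 1.114181 - 0.000033/1.388807 = 1.114157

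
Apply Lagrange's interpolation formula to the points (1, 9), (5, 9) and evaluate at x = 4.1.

Lagrange interpolation formula:
P(x) = Σ yᵢ × Lᵢ(x)
where Lᵢ(x) = Π_{j≠i} (x - xⱼ)/(xᵢ - xⱼ)

L_0(4.1) = (4.1 - 5)/(1 - 5) = 0.225000
L_1(4.1) = (4.1 - 1)/(5 - 1) = 0.775000

P(4.1) = 9×L_0(4.1) + 9×L_1(4.1)
P(4.1) = 9.000000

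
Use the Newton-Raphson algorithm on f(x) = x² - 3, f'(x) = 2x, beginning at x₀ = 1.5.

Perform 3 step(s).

f(x) = x² - 3
f'(x) = 2x
x₀ = 1.5

Newton-Raphson formula: x_{n+1} = x_n - f(x_n)/f'(x_n)

Iteration 1:
  f(1.500000) = -0.750000
  f'(1.500000) = 3.000000
  x_1 = 1.500000 - (-0.750000)/3.000000 = 1.750000
Iteration 2:
  f(1.750000) = 0.062500
  f'(1.750000) = 3.500000
  x_2 = 1.750000 - 0.062500/3.500000 = 1.732143
Iteration 3:
  f(1.732143) = 0.000319
  f'(1.732143) = 3.464286
  x_3 = 1.732143 - 0.000319/3.464286 = 1.732051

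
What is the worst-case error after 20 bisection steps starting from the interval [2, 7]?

Bisection error bound: |error| ≤ (b-a)/2^n
|error| ≤ (7 - 2)/2^20 = 5/2^20
|error| ≤ 0.0000047684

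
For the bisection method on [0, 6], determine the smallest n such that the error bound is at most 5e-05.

We need (b-a)/2^n ≤ 5e-05
(6 - 0)/2^n ≤ 5e-05
6/2^n ≤ 5e-05
2^n ≥ 120000
n ≥ log₂(120000) = 16.87
n ≥ 17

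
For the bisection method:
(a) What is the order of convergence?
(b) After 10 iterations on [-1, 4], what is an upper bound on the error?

(a) Bisection has linear (order 1) convergence; the error is halved each step.

(b) Error bound = (b-a)/2^n = (4 - (-1))/2^{10}
    = 5/2^{10}

(a) 1 (linear); (b) error ≤ 4.88e-03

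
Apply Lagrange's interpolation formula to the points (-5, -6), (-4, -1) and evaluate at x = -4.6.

Lagrange interpolation formula:
P(x) = Σ yᵢ × Lᵢ(x)
where Lᵢ(x) = Π_{j≠i} (x - xⱼ)/(xᵢ - xⱼ)

L_0(-4.6) = (-4.6 - (-4))/(-5 - (-4)) = 0.600000
L_1(-4.6) = (-4.6 - (-5))/(-4 - (-5)) = 0.400000

P(-4.6) = (-6)×L_0(-4.6) + (-1)×L_1(-4.6)
P(-4.6) = -4.000000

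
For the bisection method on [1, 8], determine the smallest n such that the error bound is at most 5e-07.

We need (b-a)/2^n ≤ 5e-07
(8 - 1)/2^n ≤ 5e-07
7/2^n ≤ 5e-07
2^n ≥ 14000000
n ≥ log₂(14000000) = 23.74
n ≥ 24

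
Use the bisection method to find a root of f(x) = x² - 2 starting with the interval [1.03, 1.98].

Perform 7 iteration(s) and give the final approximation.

f(x) = x² - 2
Initial interval: [1.03, 1.98]

Iteration 1:
  c_1 = (1.030000 + 1.980000)/2 = 1.505000
  f(c_1) = f(1.505000) = 0.265025
  f(a) × f(c) < 0, new interval: [1.030000, 1.505000]
Iteration 2:
  c_2 = (1.030000 + 1.505000)/2 = 1.267500
  f(c_2) = f(1.267500) = -0.393444
  f(a) × f(c) ≥ 0, new interval: [1.267500, 1.505000]
Iteration 3:
  c_3 = (1.267500 + 1.505000)/2 = 1.386250
  f(c_3) = f(1.386250) = -0.078311
  f(a) × f(c) ≥ 0, new interval: [1.386250, 1.505000]
Iteration 4:
  c_4 = (1.386250 + 1.505000)/2 = 1.445625
  f(c_4) = f(1.445625) = 0.089832
  f(a) × f(c) < 0, new interval: [1.386250, 1.445625]
Iteration 5:
  c_5 = (1.386250 + 1.445625)/2 = 1.415938
  f(c_5) = f(1.415938) = 0.004879
  f(a) × f(c) < 0, new interval: [1.386250, 1.415938]
Iteration 6:
  c_6 = (1.386250 + 1.415938)/2 = 1.401094
  f(c_6) = f(1.401094) = -0.036936
  f(a) × f(c) ≥ 0, new interval: [1.401094, 1.415938]
Iteration 7:
  c_7 = (1.401094 + 1.415938)/2 = 1.408516
  f(c_7) = f(1.408516) = -0.016084
  f(a) × f(c) ≥ 0, new interval: [1.408516, 1.415938]

After 7 iteration(s), the approximation is c_7 = 1.408516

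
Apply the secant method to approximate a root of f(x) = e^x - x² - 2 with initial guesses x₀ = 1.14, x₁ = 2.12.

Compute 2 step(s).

f(x) = e^x - x² - 2
x₀ = 1.14, x₁ = 2.12

Secant formula: x_{n+1} = x_n - f(x_n)(x_n - x_{n-1})/(f(x_n) - f(x_{n-1}))

Iteration 1:
  f(1.140000) = -0.172832
  f(2.120000) = 1.836737
  x_2 = 2.120000 - 1.836737×(2.120000 - 1.140000)/(1.836737 - (-0.172832))
       = 1.224284
Iteration 2:
  f(2.120000) = 1.836737
  f(1.224284) = -0.097142
  x_3 = 1.224284 - (-0.097142)×(1.224284 - 2.120000)/(-0.097142 - 1.836737)
       = 1.269277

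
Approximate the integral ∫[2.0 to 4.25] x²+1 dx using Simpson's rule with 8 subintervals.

f(x) = x²+1
a = 2.0, b = 4.25, n = 8
h = (b - a)/n = 0.281250

Simpson's rule: (h/3)[f(x₀) + 4f(x₁) + 2f(x₂) + ... + f(xₙ)]

x_0 = 2.0000, f(x_0) = 5.000000, coefficient = 1
x_1 = 2.2812, f(x_1) = 6.204102, coefficient = 4
x_2 = 2.5625, f(x_2) = 7.566406, coefficient = 2
x_3 = 2.8438, f(x_3) = 9.086914, coefficient = 4
x_4 = 3.1250, f(x_4) = 10.765625, coefficient = 2
x_5 = 3.4062, f(x_5) = 12.602539, coefficient = 4
x_6 = 3.6875, f(x_6) = 14.597656, coefficient = 2
x_7 = 3.9688, f(x_7) = 16.750977, coefficient = 4
x_8 = 4.2500, f(x_8) = 19.062500, coefficient = 1

I ≈ (0.281250/3) × 268.500000 = 25.171875
Exact value: 25.171875
Error: 0.000000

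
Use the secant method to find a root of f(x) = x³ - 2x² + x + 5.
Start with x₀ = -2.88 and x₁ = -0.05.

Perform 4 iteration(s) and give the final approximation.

f(x) = x³ - 2x² + x + 5
x₀ = -2.88, x₁ = -0.05

Secant formula: x_{n+1} = x_n - f(x_n)(x_n - x_{n-1})/(f(x_n) - f(x_{n-1}))

Iteration 1:
  f(-2.880000) = -38.356672
  f(-0.050000) = 4.944875
  x_2 = -0.050000 - 4.944875×(-0.050000 - (-2.880000))/(4.944875 - (-38.356672))
       = -0.373175
Iteration 2:
  f(-0.050000) = 4.944875
  f(-0.373175) = 4.296336
  x_3 = -0.373175 - 4.296336×(-0.373175 - (-0.050000))/(4.296336 - 4.944875)
       = -2.514097
Iteration 3:
  f(-0.373175) = 4.296336
  f(-2.514097) = -26.046279
  x_4 = -2.514097 - (-26.046279)×(-2.514097 - (-0.373175))/(-26.046279 - 4.296336)
       = -0.676317
Iteration 4:
  f(-2.514097) = -26.046279
  f(-0.676317) = 3.099521
  x_5 = -0.676317 - 3.099521×(-0.676317 - (-2.514097))/(3.099521 - (-26.046279))
       = -0.871757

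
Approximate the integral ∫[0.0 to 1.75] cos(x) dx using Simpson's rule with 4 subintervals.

f(x) = cos(x)
a = 0.0, b = 1.75, n = 4
h = (b - a)/n = 0.437500

Simpson's rule: (h/3)[f(x₀) + 4f(x₁) + 2f(x₂) + ... + f(xₙ)]

x_0 = 0.0000, f(x_0) = 1.000000, coefficient = 1
x_1 = 0.4375, f(x_1) = 0.905814, coefficient = 4
x_2 = 0.8750, f(x_2) = 0.640997, coefficient = 2
x_3 = 1.3125, f(x_3) = 0.255434, coefficient = 4
x_4 = 1.7500, f(x_4) = -0.178246, coefficient = 1

I ≈ (0.437500/3) × 6.748737 = 0.984191
Exact value: 0.983986
Error: 0.000205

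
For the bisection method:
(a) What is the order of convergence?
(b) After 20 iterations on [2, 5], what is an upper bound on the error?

(a) Bisection has linear (order 1) convergence; the error is halved each step.

(b) Error bound = (b-a)/2^n = (5 - 2)/2^{20}
    = 3/2^{20}

(a) 1 (linear); (b) error ≤ 2.86e-06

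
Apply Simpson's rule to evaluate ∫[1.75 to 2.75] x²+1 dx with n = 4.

f(x) = x²+1
a = 1.75, b = 2.75, n = 4
h = (b - a)/n = 0.250000

Simpson's rule: (h/3)[f(x₀) + 4f(x₁) + 2f(x₂) + ... + f(xₙ)]

x_0 = 1.7500, f(x_0) = 4.062500, coefficient = 1
x_1 = 2.0000, f(x_1) = 5.000000, coefficient = 4
x_2 = 2.2500, f(x_2) = 6.062500, coefficient = 2
x_3 = 2.5000, f(x_3) = 7.250000, coefficient = 4
x_4 = 2.7500, f(x_4) = 8.562500, coefficient = 1

I ≈ (0.250000/3) × 73.750000 = 6.145833
Exact value: 6.145833
Error: 0.000000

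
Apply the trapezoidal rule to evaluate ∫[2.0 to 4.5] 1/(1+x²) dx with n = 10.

f(x) = 1/(1+x²)
a = 2.0, b = 4.5, n = 10
h = (b - a)/n = 0.250000

Trapezoidal rule: (h/2)[f(x₀) + 2f(x₁) + 2f(x₂) + ... + f(xₙ)]

x_0 = 2.0000, f(x_0) = 0.200000, coefficient = 1
x_1 = 2.2500, f(x_1) = 0.164948, coefficient = 2
x_2 = 2.5000, f(x_2) = 0.137931, coefficient = 2
x_3 = 2.7500, f(x_3) = 0.116788, coefficient = 2
x_4 = 3.0000, f(x_4) = 0.100000, coefficient = 2
x_5 = 3.2500, f(x_5) = 0.086486, coefficient = 2
x_6 = 3.5000, f(x_6) = 0.075472, coefficient = 2
x_7 = 3.7500, f(x_7) = 0.066390, coefficient = 2
x_8 = 4.0000, f(x_8) = 0.058824, coefficient = 2
x_9 = 4.2500, f(x_9) = 0.052459, coefficient = 2
x_10 = 4.5000, f(x_10) = 0.047059, coefficient = 1

I ≈ (0.250000/2) × 1.965656 = 0.245707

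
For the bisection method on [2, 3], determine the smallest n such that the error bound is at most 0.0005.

We need (b-a)/2^n ≤ 0.0005
(3 - 2)/2^n ≤ 0.0005
1/2^n ≤ 0.0005
2^n ≥ 2000
n ≥ log₂(2000) = 10.97
n ≥ 11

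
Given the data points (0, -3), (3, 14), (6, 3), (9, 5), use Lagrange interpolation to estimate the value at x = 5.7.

Lagrange interpolation formula:
P(x) = Σ yᵢ × Lᵢ(x)
where Lᵢ(x) = Π_{j≠i} (x - xⱼ)/(xᵢ - xⱼ)

L_0(5.7) = (5.7 - 3)/(0 - 3) × (5.7 - 6)/(0 - 6) × (5.7 - 9)/(0 - 9) = -0.016500
L_1(5.7) = (5.7 - 0)/(3 - 0) × (5.7 - 6)/(3 - 6) × (5.7 - 9)/(3 - 9) = 0.104500
L_2(5.7) = (5.7 - 0)/(6 - 0) × (5.7 - 3)/(6 - 3) × (5.7 - 9)/(6 - 9) = 0.940500
L_3(5.7) = (5.7 - 0)/(9 - 0) × (5.7 - 3)/(9 - 3) × (5.7 - 6)/(9 - 6) = -0.028500

P(5.7) = (-3)×L_0(5.7) + 14×L_1(5.7) + 3×L_2(5.7) + 5×L_3(5.7)
P(5.7) = 4.191500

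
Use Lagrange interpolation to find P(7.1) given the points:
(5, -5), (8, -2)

Lagrange interpolation formula:
P(x) = Σ yᵢ × Lᵢ(x)
where Lᵢ(x) = Π_{j≠i} (x - xⱼ)/(xᵢ - xⱼ)

L_0(7.1) = (7.1 - 8)/(5 - 8) = 0.300000
L_1(7.1) = (7.1 - 5)/(8 - 5) = 0.700000

P(7.1) = (-5)×L_0(7.1) + (-2)×L_1(7.1)
P(7.1) = -2.900000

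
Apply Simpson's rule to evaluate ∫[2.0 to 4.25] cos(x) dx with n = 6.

f(x) = cos(x)
a = 2.0, b = 4.25, n = 6
h = (b - a)/n = 0.375000

Simpson's rule: (h/3)[f(x₀) + 4f(x₁) + 2f(x₂) + ... + f(xₙ)]

x_0 = 2.0000, f(x_0) = -0.416147, coefficient = 1
x_1 = 2.3750, f(x_1) = -0.720278, coefficient = 4
x_2 = 2.7500, f(x_2) = -0.924302, coefficient = 2
x_3 = 3.1250, f(x_3) = -0.999862, coefficient = 4
x_4 = 3.5000, f(x_4) = -0.936457, coefficient = 2
x_5 = 3.8750, f(x_5) = -0.742898, coefficient = 4
x_6 = 4.2500, f(x_6) = -0.446087, coefficient = 1

I ≈ (0.375000/3) × -14.435907 = -1.804488
Exact value: -1.804287
Error: 0.000202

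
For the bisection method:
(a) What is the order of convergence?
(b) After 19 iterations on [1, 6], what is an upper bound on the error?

(a) Bisection has linear (order 1) convergence; the error is halved each step.

(b) Error bound = (b-a)/2^n = (6 - 1)/2^{19}
    = 5/2^{19}

(a) 1 (linear); (b) error ≤ 9.54e-06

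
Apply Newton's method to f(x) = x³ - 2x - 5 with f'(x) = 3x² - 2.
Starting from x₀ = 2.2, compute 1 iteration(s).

f(x) = x³ - 2x - 5
f'(x) = 3x² - 2
x₀ = 2.2

Newton-Raphson formula: x_{n+1} = x_n - f(x_n)/f'(x_n)

Iteration 1:
  f(2.200000) = 1.248000
  f'(2.200000) = 12.520000
  x_1 = 2.200000 - 1.248000/12.520000 = 2.100319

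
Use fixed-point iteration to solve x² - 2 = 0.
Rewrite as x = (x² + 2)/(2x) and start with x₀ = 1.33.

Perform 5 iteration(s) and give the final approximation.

Equation: x² - 2 = 0
Fixed-point form: x = (x² + 2)/(2x)
x₀ = 1.33

x_1 = g(1.330000) = 1.416880
x_2 = g(1.416880) = 1.414216
x_3 = g(1.414216) = 1.414214
x_4 = g(1.414214) = 1.414214
x_5 = g(1.414214) = 1.414214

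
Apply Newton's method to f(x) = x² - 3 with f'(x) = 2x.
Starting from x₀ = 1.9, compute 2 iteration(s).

f(x) = x² - 3
f'(x) = 2x
x₀ = 1.9

Newton-Raphson formula: x_{n+1} = x_n - f(x_n)/f'(x_n)

Iteration 1:
  f(1.900000) = 0.610000
  f'(1.900000) = 3.800000
  x_1 = 1.900000 - 0.610000/3.800000 = 1.739474
Iteration 2:
  f(1.739474) = 0.025769
  f'(1.739474) = 3.478947
  x_2 = 1.739474 - 0.025769/3.478947 = 1.732067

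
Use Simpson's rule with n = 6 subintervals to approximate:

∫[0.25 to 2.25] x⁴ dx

f(x) = x⁴
a = 0.25, b = 2.25, n = 6
h = (b - a)/n = 0.333333

Simpson's rule: (h/3)[f(x₀) + 4f(x₁) + 2f(x₂) + ... + f(xₙ)]

x_0 = 0.2500, f(x_0) = 0.003906, coefficient = 1
x_1 = 0.5833, f(x_1) = 0.115789, coefficient = 4
x_2 = 0.9167, f(x_2) = 0.706067, coefficient = 2
x_3 = 1.2500, f(x_3) = 2.441406, coefficient = 4
x_4 = 1.5833, f(x_4) = 6.284770, coefficient = 2
x_5 = 1.9167, f(x_5) = 13.495419, coefficient = 4
x_6 = 2.2500, f(x_6) = 25.628906, coefficient = 1

I ≈ (0.333333/3) × 103.824942 = 11.536105
Exact value: 11.532812
Error: 0.003292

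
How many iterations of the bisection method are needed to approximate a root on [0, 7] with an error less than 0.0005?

We need (b-a)/2^n ≤ 0.0005
(7 - 0)/2^n ≤ 0.0005
7/2^n ≤ 0.0005
2^n ≥ 14000
n ≥ log₂(14000) = 13.77
n ≥ 14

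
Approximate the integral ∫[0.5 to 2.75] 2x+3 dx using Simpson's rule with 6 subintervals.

f(x) = 2x+3
a = 0.5, b = 2.75, n = 6
h = (b - a)/n = 0.375000

Simpson's rule: (h/3)[f(x₀) + 4f(x₁) + 2f(x₂) + ... + f(xₙ)]

x_0 = 0.5000, f(x_0) = 4.000000, coefficient = 1
x_1 = 0.8750, f(x_1) = 4.750000, coefficient = 4
x_2 = 1.2500, f(x_2) = 5.500000, coefficient = 2
x_3 = 1.6250, f(x_3) = 6.250000, coefficient = 4
x_4 = 2.0000, f(x_4) = 7.000000, coefficient = 2
x_5 = 2.3750, f(x_5) = 7.750000, coefficient = 4
x_6 = 2.7500, f(x_6) = 8.500000, coefficient = 1

I ≈ (0.375000/3) × 112.500000 = 14.062500
Exact value: 14.062500
Error: 0.000000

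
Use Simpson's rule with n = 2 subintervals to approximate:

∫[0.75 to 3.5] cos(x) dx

f(x) = cos(x)
a = 0.75, b = 3.5, n = 2
h = (b - a)/n = 1.375000

Simpson's rule: (h/3)[f(x₀) + 4f(x₁) + 2f(x₂) + ... + f(xₙ)]

x_0 = 0.7500, f(x_0) = 0.731689, coefficient = 1
x_1 = 2.1250, f(x_1) = -0.526266, coefficient = 4
x_2 = 3.5000, f(x_2) = -0.936457, coefficient = 1

I ≈ (1.375000/3) × -2.309833 = -1.058674
Exact value: -1.032422
Error: 0.026252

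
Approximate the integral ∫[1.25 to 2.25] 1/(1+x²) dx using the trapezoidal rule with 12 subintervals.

f(x) = 1/(1+x²)
a = 1.25, b = 2.25, n = 12
h = (b - a)/n = 0.083333

Trapezoidal rule: (h/2)[f(x₀) + 2f(x₁) + 2f(x₂) + ... + f(xₙ)]

x_0 = 1.2500, f(x_0) = 0.390244, coefficient = 1
x_1 = 1.3333, f(x_1) = 0.360000, coefficient = 2
x_2 = 1.4167, f(x_2) = 0.332564, coefficient = 2
x_3 = 1.5000, f(x_3) = 0.307692, coefficient = 2
x_4 = 1.5833, f(x_4) = 0.285149, coefficient = 2
x_5 = 1.6667, f(x_5) = 0.264706, coefficient = 2
x_6 = 1.7500, f(x_6) = 0.246154, coefficient = 2
x_7 = 1.8333, f(x_7) = 0.229299, coefficient = 2
x_8 = 1.9167, f(x_8) = 0.213967, coefficient = 2
x_9 = 2.0000, f(x_9) = 0.200000, coefficient = 2
x_10 = 2.0833, f(x_10) = 0.187256, coefficient = 2
x_11 = 2.1667, f(x_11) = 0.175610, coefficient = 2
x_12 = 2.2500, f(x_12) = 0.164948, coefficient = 1

I ≈ (0.083333/2) × 6.159986 = 0.256666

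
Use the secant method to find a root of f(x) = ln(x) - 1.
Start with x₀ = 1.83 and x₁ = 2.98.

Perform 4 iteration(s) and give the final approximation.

f(x) = ln(x) - 1
x₀ = 1.83, x₁ = 2.98

Secant formula: x_{n+1} = x_n - f(x_n)(x_n - x_{n-1})/(f(x_n) - f(x_{n-1}))

Iteration 1:
  f(1.830000) = -0.395684
  f(2.980000) = 0.091923
  x_2 = 2.980000 - 0.091923×(2.980000 - 1.830000)/(0.091923 - (-0.395684))
       = 2.763203
Iteration 2:
  f(2.980000) = 0.091923
  f(2.763203) = 0.016391
  x_3 = 2.763203 - 0.016391×(2.763203 - 2.980000)/(0.016391 - 0.091923)
       = 2.716158
Iteration 3:
  f(2.763203) = 0.016391
  f(2.716158) = -0.000781
  x_4 = 2.716158 - (-0.000781)×(2.716158 - 2.763203)/(-0.000781 - 0.016391)
       = 2.718299
Iteration 4:
  f(2.716158) = -0.000781
  f(2.718299) = 0.000006
  x_5 = 2.718299 - 0.000006×(2.718299 - 2.716158)/(0.000006 - (-0.000781))
       = 2.718282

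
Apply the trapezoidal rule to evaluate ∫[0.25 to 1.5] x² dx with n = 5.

f(x) = x²
a = 0.25, b = 1.5, n = 5
h = (b - a)/n = 0.250000

Trapezoidal rule: (h/2)[f(x₀) + 2f(x₁) + 2f(x₂) + ... + f(xₙ)]

x_0 = 0.2500, f(x_0) = 0.062500, coefficient = 1
x_1 = 0.5000, f(x_1) = 0.250000, coefficient = 2
x_2 = 0.7500, f(x_2) = 0.562500, coefficient = 2
x_3 = 1.0000, f(x_3) = 1.000000, coefficient = 2
x_4 = 1.2500, f(x_4) = 1.562500, coefficient = 2
x_5 = 1.5000, f(x_5) = 2.250000, coefficient = 1

I ≈ (0.250000/2) × 9.062500 = 1.132812
Exact value: 1.119792
Error: 0.013021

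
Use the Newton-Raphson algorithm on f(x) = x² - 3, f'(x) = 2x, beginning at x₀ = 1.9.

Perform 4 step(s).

f(x) = x² - 3
f'(x) = 2x
x₀ = 1.9

Newton-Raphson formula: x_{n+1} = x_n - f(x_n)/f'(x_n)

Iteration 1:
  f(1.900000) = 0.610000
  f'(1.900000) = 3.800000
  x_1 = 1.900000 - 0.610000/3.800000 = 1.739474
Iteration 2:
  f(1.739474) = 0.025769
  f'(1.739474) = 3.478947
  x_2 = 1.739474 - 0.025769/3.478947 = 1.732067
Iteration 3:
  f(1.732067) = 0.000055
  f'(1.732067) = 3.464133
  x_3 = 1.732067 - 0.000055/3.464133 = 1.732051
Iteration 4:
  f(1.732051) = 0.000000
  f'(1.732051) = 3.464102
  x_4 = 1.732051 - 0.000000/3.464102 = 1.732051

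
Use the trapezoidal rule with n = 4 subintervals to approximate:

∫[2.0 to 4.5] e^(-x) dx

f(x) = e^(-x)
a = 2.0, b = 4.5, n = 4
h = (b - a)/n = 0.625000

Trapezoidal rule: (h/2)[f(x₀) + 2f(x₁) + 2f(x₂) + ... + f(xₙ)]

x_0 = 2.0000, f(x_0) = 0.135335, coefficient = 1
x_1 = 2.6250, f(x_1) = 0.072440, coefficient = 2
x_2 = 3.2500, f(x_2) = 0.038774, coefficient = 2
x_3 = 3.8750, f(x_3) = 0.020754, coefficient = 2
x_4 = 4.5000, f(x_4) = 0.011109, coefficient = 1

I ≈ (0.625000/2) × 0.410381 = 0.128244
Exact value: 0.124226
Error: 0.004018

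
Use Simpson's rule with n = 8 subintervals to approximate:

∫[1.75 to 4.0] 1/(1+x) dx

f(x) = 1/(1+x)
a = 1.75, b = 4.0, n = 8
h = (b - a)/n = 0.281250

Simpson's rule: (h/3)[f(x₀) + 4f(x₁) + 2f(x₂) + ... + f(xₙ)]

x_0 = 1.7500, f(x_0) = 0.363636, coefficient = 1
x_1 = 2.0312, f(x_1) = 0.329897, coefficient = 4
x_2 = 2.3125, f(x_2) = 0.301887, coefficient = 2
x_3 = 2.5938, f(x_3) = 0.278261, coefficient = 4
x_4 = 2.8750, f(x_4) = 0.258065, coefficient = 2
x_5 = 3.1562, f(x_5) = 0.240602, coefficient = 4
x_6 = 3.4375, f(x_6) = 0.225352, coefficient = 2
x_7 = 3.7188, f(x_7) = 0.211921, coefficient = 4
x_8 = 4.0000, f(x_8) = 0.200000, coefficient = 1

I ≈ (0.281250/3) × 6.376962 = 0.597840
Exact value: 0.597837
Error: 0.000003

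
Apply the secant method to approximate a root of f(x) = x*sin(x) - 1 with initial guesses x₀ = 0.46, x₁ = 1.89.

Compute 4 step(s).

f(x) = x*sin(x) - 1
x₀ = 0.46, x₁ = 1.89

Secant formula: x_{n+1} = x_n - f(x_n)(x_n - x_{n-1})/(f(x_n) - f(x_{n-1}))

Iteration 1:
  f(0.460000) = -0.795784
  f(1.890000) = 0.794528
  x_2 = 1.890000 - 0.794528×(1.890000 - 0.460000)/(0.794528 - (-0.795784))
       = 1.175565
Iteration 2:
  f(1.890000) = 0.794528
  f(1.175565) = 0.084937
  x_3 = 1.175565 - 0.084937×(1.175565 - 1.890000)/(0.084937 - 0.794528)
       = 1.090047
Iteration 3:
  f(1.175565) = 0.084937
  f(1.090047) = -0.033511
  x_4 = 1.090047 - (-0.033511)×(1.090047 - 1.175565)/(-0.033511 - 0.084937)
       = 1.114242
Iteration 4:
  f(1.090047) = -0.033511
  f(1.114242) = 0.000117
  x_5 = 1.114242 - 0.000117×(1.114242 - 1.090047)/(0.000117 - (-0.033511))
       = 1.114157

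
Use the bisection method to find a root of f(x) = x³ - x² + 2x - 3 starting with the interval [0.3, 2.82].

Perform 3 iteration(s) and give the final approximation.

f(x) = x³ - x² + 2x - 3
Initial interval: [0.3, 2.82]

Iteration 1:
  c_1 = (0.300000 + 2.820000)/2 = 1.560000
  f(c_1) = f(1.560000) = 1.482816
  f(a) × f(c) < 0, new interval: [0.300000, 1.560000]
Iteration 2:
  c_2 = (0.300000 + 1.560000)/2 = 0.930000
  f(c_2) = f(0.930000) = -1.200543
  f(a) × f(c) ≥ 0, new interval: [0.930000, 1.560000]
Iteration 3:
  c_3 = (0.930000 + 1.560000)/2 = 1.245000
  f(c_3) = f(1.245000) = -0.130244
  f(a) × f(c) ≥ 0, new interval: [1.245000, 1.560000]

After 3 iteration(s), the approximation is c_3 = 1.245000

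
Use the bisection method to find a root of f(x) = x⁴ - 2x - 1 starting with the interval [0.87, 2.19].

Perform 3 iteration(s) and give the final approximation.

f(x) = x⁴ - 2x - 1
Initial interval: [0.87, 2.19]

Iteration 1:
  c_1 = (0.870000 + 2.190000)/2 = 1.530000
  f(c_1) = f(1.530000) = 1.419813
  f(a) × f(c) < 0, new interval: [0.870000, 1.530000]
Iteration 2:
  c_2 = (0.870000 + 1.530000)/2 = 1.200000
  f(c_2) = f(1.200000) = -1.326400
  f(a) × f(c) ≥ 0, new interval: [1.200000, 1.530000]
Iteration 3:
  c_3 = (1.200000 + 1.530000)/2 = 1.365000
  f(c_3) = f(1.365000) = -0.258393
  f(a) × f(c) ≥ 0, new interval: [1.365000, 1.530000]

After 3 iteration(s), the approximation is c_3 = 1.365000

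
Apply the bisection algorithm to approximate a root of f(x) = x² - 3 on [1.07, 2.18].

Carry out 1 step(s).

f(x) = x² - 3
Initial interval: [1.07, 2.18]

Iteration 1:
  c_1 = (1.070000 + 2.180000)/2 = 1.625000
  f(c_1) = f(1.625000) = -0.359375
  f(a) × f(c) ≥ 0, new interval: [1.625000, 2.180000]

After 1 iteration(s), the approximation is c_1 = 1.625000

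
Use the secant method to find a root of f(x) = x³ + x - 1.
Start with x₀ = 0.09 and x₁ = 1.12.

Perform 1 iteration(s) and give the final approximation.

f(x) = x³ + x - 1
x₀ = 0.09, x₁ = 1.12

Secant formula: x_{n+1} = x_n - f(x_n)(x_n - x_{n-1})/(f(x_n) - f(x_{n-1}))

Iteration 1:
  f(0.090000) = -0.909271
  f(1.120000) = 1.524928
  x_2 = 1.120000 - 1.524928×(1.120000 - 0.090000)/(1.524928 - (-0.909271))
       = 0.474746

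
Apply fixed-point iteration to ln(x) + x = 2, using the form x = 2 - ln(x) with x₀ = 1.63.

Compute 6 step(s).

Equation: ln(x) + x = 2
Fixed-point form: x = 2 - ln(x)
x₀ = 1.63

x_1 = g(1.630000) = 1.511420
x_2 = g(1.511420) = 1.586950
x_3 = g(1.586950) = 1.538186
x_4 = g(1.538186) = 1.569396
x_5 = g(1.569396) = 1.549309
x_6 = g(1.549309) = 1.562191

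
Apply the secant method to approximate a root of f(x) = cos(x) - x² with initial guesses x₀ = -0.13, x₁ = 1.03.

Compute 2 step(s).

f(x) = cos(x) - x²
x₀ = -0.13, x₁ = 1.03

Secant formula: x_{n+1} = x_n - f(x_n)(x_n - x_{n-1})/(f(x_n) - f(x_{n-1}))

Iteration 1:
  f(-0.130000) = 0.974662
  f(1.030000) = -0.546081
  x_2 = 1.030000 - (-0.546081)×(1.030000 - (-0.130000))/(-0.546081 - 0.974662)
       = 0.613457
Iteration 2:
  f(1.030000) = -0.546081
  f(0.613457) = 0.441332
  x_3 = 0.613457 - 0.441332×(0.613457 - 1.030000)/(0.441332 - (-0.546081))
       = 0.799634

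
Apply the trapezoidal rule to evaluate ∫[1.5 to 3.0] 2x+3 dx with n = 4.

f(x) = 2x+3
a = 1.5, b = 3.0, n = 4
h = (b - a)/n = 0.375000

Trapezoidal rule: (h/2)[f(x₀) + 2f(x₁) + 2f(x₂) + ... + f(xₙ)]

x_0 = 1.5000, f(x_0) = 6.000000, coefficient = 1
x_1 = 1.8750, f(x_1) = 6.750000, coefficient = 2
x_2 = 2.2500, f(x_2) = 7.500000, coefficient = 2
x_3 = 2.6250, f(x_3) = 8.250000, coefficient = 2
x_4 = 3.0000, f(x_4) = 9.000000, coefficient = 1

I ≈ (0.375000/2) × 60.000000 = 11.250000
Exact value: 11.250000
Error: 0.000000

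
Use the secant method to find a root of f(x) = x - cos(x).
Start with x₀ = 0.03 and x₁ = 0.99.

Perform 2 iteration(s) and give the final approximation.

f(x) = x - cos(x)
x₀ = 0.03, x₁ = 0.99

Secant formula: x_{n+1} = x_n - f(x_n)(x_n - x_{n-1})/(f(x_n) - f(x_{n-1}))

Iteration 1:
  f(0.030000) = -0.969550
  f(0.990000) = 0.441310
  x_2 = 0.990000 - 0.441310×(0.990000 - 0.030000)/(0.441310 - (-0.969550))
       = 0.689717
Iteration 2:
  f(0.990000) = 0.441310
  f(0.689717) = -0.081710
  x_3 = 0.689717 - (-0.081710)×(0.689717 - 0.990000)/(-0.081710 - 0.441310)
       = 0.736629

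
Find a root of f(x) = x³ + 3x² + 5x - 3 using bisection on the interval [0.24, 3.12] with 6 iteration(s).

f(x) = x³ + 3x² + 5x - 3
Initial interval: [0.24, 3.12]

Iteration 1:
  c_1 = (0.240000 + 3.120000)/2 = 1.680000
  f(c_1) = f(1.680000) = 18.608832
  f(a) × f(c) < 0, new interval: [0.240000, 1.680000]
Iteration 2:
  c_2 = (0.240000 + 1.680000)/2 = 0.960000
  f(c_2) = f(0.960000) = 5.449536
  f(a) × f(c) < 0, new interval: [0.240000, 0.960000]
Iteration 3:
  c_3 = (0.240000 + 0.960000)/2 = 0.600000
  f(c_3) = f(0.600000) = 1.296000
  f(a) × f(c) < 0, new interval: [0.240000, 0.600000]
Iteration 4:
  c_4 = (0.240000 + 0.600000)/2 = 0.420000
  f(c_4) = f(0.420000) = -0.296712
  f(a) × f(c) ≥ 0, new interval: [0.420000, 0.600000]
Iteration 5:
  c_5 = (0.420000 + 0.600000)/2 = 0.510000
  f(c_5) = f(0.510000) = 0.462951
  f(a) × f(c) < 0, new interval: [0.420000, 0.510000]
Iteration 6:
  c_6 = (0.420000 + 0.510000)/2 = 0.465000
  f(c_6) = f(0.465000) = 0.074220
  f(a) × f(c) < 0, new interval: [0.420000, 0.465000]

After 6 iteration(s), the approximation is c_6 = 0.465000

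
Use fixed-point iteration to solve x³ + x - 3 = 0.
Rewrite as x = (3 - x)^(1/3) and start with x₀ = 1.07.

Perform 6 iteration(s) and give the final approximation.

Equation: x³ + x - 3 = 0
Fixed-point form: x = (3 - x)^(1/3)
x₀ = 1.07

x_1 = g(1.070000) = 1.245047
x_2 = g(1.245047) = 1.206207
x_3 = g(1.206207) = 1.215041
x_4 = g(1.215041) = 1.213043
x_5 = g(1.213043) = 1.213495
x_6 = g(1.213495) = 1.213393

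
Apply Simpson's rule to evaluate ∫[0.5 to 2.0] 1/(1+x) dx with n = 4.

f(x) = 1/(1+x)
a = 0.5, b = 2.0, n = 4
h = (b - a)/n = 0.375000

Simpson's rule: (h/3)[f(x₀) + 4f(x₁) + 2f(x₂) + ... + f(xₙ)]

x_0 = 0.5000, f(x_0) = 0.666667, coefficient = 1
x_1 = 0.8750, f(x_1) = 0.533333, coefficient = 4
x_2 = 1.2500, f(x_2) = 0.444444, coefficient = 2
x_3 = 1.6250, f(x_3) = 0.380952, coefficient = 4
x_4 = 2.0000, f(x_4) = 0.333333, coefficient = 1

I ≈ (0.375000/3) × 5.546032 = 0.693254
Exact value: 0.693147
Error: 0.000107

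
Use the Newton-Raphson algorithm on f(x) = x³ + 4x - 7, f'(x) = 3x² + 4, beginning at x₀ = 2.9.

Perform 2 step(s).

f(x) = x³ + 4x - 7
f'(x) = 3x² + 4
x₀ = 2.9

Newton-Raphson formula: x_{n+1} = x_n - f(x_n)/f'(x_n)

Iteration 1:
  f(2.900000) = 28.989000
  f'(2.900000) = 29.230000
  x_1 = 2.900000 - 28.989000/29.230000 = 1.908245
Iteration 2:
  f(1.908245) = 7.581661
  f'(1.908245) = 14.924196
  x_2 = 1.908245 - 7.581661/14.924196 = 1.400234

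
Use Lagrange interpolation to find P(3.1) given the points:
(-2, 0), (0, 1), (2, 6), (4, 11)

Lagrange interpolation formula:
P(x) = Σ yᵢ × Lᵢ(x)
where Lᵢ(x) = Π_{j≠i} (x - xⱼ)/(xᵢ - xⱼ)

L_0(3.1) = (3.1 - 0)/(-2 - 0) × (3.1 - 2)/(-2 - 2) × (3.1 - 4)/(-2 - 4) = 0.063938
L_1(3.1) = (3.1 - (-2))/(0 - (-2)) × (3.1 - 2)/(0 - 2) × (3.1 - 4)/(0 - 4) = -0.315562
L_2(3.1) = (3.1 - (-2))/(2 - (-2)) × (3.1 - 0)/(2 - 0) × (3.1 - 4)/(2 - 4) = 0.889312
L_3(3.1) = (3.1 - (-2))/(4 - (-2)) × (3.1 - 0)/(4 - 0) × (3.1 - 2)/(4 - 2) = 0.362312

P(3.1) = 0×L_0(3.1) + 1×L_1(3.1) + 6×L_2(3.1) + 11×L_3(3.1)
P(3.1) = 9.005750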